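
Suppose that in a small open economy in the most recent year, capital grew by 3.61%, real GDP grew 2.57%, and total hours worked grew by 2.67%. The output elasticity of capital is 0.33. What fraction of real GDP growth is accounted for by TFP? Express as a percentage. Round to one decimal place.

Labor's share = 1 − 0.33 = 0.67.
Capital: 0.33 × 3.61 = 1.1913 pp.
Total hours worked: 0.67 × 2.67 = 1.7889 pp.
TFP growth = 2.57 − 2.9802 = -0.4102%.
TFP share of growth = -0.4102 / 2.57 × 100 = -15.961%.

TFP accounted for -16.0% of growth.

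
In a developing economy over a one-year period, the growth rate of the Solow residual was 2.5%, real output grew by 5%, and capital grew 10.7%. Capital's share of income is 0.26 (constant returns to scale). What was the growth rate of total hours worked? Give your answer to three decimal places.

Labor's share = 1 − 0.26 = 0.74.
gY = gA + 0.26×10.7 + 0.74×g.
0.74×g = 5 − 2.5 − 2.782 = -0.282.
g = -0.282 / 0.74 = -0.38108%.

-0.381%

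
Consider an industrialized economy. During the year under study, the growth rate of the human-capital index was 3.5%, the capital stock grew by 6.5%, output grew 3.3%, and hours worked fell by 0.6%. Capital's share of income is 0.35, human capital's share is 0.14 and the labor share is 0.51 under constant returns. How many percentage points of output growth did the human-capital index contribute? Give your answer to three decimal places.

0.490 percentage points

Contribution = share × growth = 0.14 × 3.5 = 0.49 pp.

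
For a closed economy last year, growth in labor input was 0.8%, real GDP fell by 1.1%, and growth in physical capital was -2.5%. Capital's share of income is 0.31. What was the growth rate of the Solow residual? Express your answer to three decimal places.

-0.877%

Labor's share = 1 − 0.31 = 0.69.
Physical capital: 0.31 × (-2.5) = -0.775 pp.
Labor input: 0.69 × 0.8 = 0.552 pp.
TFP growth = -1.1 + 0.223 = -0.877%.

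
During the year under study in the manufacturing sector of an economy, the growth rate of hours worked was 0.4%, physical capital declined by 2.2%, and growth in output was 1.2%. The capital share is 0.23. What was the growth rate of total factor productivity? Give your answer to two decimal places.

Labor's share = 1 − 0.23 = 0.77.
Physical capital: 0.23 × (-2.2) = -0.506 pp.
Hours worked: 0.77 × 0.4 = 0.308 pp.
TFP growth = 1.2 + 0.198 = 1.398%.

1.40%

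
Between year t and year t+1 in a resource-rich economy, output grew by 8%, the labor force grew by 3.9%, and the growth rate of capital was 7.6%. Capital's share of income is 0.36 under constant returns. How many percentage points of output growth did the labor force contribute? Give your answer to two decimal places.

2.50 percentage points

Labor's share = 1 − 0.36 = 0.64.
Contribution = share × growth = 0.64 × 3.9 = 2.496 pp.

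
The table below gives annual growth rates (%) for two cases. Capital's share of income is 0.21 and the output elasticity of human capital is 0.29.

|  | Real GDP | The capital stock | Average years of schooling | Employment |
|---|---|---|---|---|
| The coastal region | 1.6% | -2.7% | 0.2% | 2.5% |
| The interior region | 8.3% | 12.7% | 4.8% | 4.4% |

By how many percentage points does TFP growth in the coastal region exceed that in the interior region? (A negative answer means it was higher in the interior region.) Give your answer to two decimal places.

-1.18 percentage points

Labor's share = 1 − 0.21 − 0.29 = 0.5.
The coastal region: TFP = 1.6 + 0.567 − 0.058 − 1.25 = 0.859%.
The interior region: TFP = 8.3 − 2.667 − 1.392 − 2.2 = 2.041%.
Difference = 0.859 − (2.041) = -1.182 pp.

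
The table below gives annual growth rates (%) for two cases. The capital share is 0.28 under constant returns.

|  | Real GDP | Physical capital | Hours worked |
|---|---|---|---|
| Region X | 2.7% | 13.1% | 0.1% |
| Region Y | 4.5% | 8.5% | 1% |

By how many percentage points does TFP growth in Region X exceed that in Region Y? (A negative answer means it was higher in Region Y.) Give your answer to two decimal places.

Labor's share = 1 − 0.28 = 0.72.
Region X: TFP = 2.7 − 3.668 − 0.072 = -1.04%.
Region Y: TFP = 4.5 − 2.38 − 0.72 = 1.4%.
Difference = -1.04 − (1.4) = -2.44 pp.

-2.44 percentage points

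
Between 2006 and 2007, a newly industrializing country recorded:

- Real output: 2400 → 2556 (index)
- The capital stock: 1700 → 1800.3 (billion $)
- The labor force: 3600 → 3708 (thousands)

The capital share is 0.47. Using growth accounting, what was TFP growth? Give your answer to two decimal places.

Real output growth = (2556 − 2400) / 2400 = 6.5%.
The capital stock growth = (1800.3 − 1700) / 1700 = 5.9%.
The labor force growth = (3708 − 3600) / 3600 = 3%.
Labor's share = 1 − 0.47 = 0.53.
The capital stock: 0.47 × 5.9 = 2.773 pp.
The labor force: 0.53 × 3 = 1.59 pp.
TFP growth = 6.5 − 4.363 = 2.137%.

TFP grew 2.14%.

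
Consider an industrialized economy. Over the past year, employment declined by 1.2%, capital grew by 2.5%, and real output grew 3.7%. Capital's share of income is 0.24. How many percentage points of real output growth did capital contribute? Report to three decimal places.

Contribution = share × growth = 0.24 × 2.5 = 0.6 pp.

0.600 percentage points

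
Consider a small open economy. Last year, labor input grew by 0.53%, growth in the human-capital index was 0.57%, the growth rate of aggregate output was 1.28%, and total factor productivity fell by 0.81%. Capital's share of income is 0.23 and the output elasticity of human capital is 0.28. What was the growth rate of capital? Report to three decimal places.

Capital growth was 7.264%.

Labor's share = 1 − 0.23 − 0.28 = 0.49.
gY = gA + 0.28×0.57 + 0.49×0.53 + 0.23×g.
0.23×g = 1.28 + 0.81 − 0.4193 = 1.6707.
g = 1.6707 / 0.23 = 7.26391%.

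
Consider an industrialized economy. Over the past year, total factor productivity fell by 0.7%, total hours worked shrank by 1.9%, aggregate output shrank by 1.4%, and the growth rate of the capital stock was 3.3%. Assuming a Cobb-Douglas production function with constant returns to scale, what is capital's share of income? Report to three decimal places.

0.231

gY = gA + α·gK + (1−α)·gL, so gY − gA − gL = α(gK − gL).
-1.4 + 0.7 + 1.9 = α × (3.3 − (-1.9)).
1.2 = 5.2 α, so α = 0.23077.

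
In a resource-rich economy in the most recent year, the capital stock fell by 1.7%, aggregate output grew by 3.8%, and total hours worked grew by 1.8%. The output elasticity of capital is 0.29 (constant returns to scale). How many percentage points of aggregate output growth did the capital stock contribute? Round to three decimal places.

Contribution = share × growth = 0.29 × (-1.7) = -0.493 pp.

-0.493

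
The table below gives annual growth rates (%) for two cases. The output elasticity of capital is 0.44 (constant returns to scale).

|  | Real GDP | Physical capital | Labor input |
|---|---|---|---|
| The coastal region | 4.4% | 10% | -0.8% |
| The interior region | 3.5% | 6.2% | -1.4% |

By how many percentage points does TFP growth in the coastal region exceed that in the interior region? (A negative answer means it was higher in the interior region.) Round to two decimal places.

Labor's share = 1 − 0.44 = 0.56.
The coastal region: TFP = 4.4 − 4.4 + 0.448 = 0.448%.
The interior region: TFP = 3.5 − 2.728 + 0.784 = 1.556%.
Difference = 0.448 − (1.556) = -1.108 pp.

-1.11 percentage points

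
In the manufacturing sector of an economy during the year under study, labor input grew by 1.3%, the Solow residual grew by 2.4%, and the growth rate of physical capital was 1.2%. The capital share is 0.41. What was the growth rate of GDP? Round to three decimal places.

Labor's share = 1 − 0.41 = 0.59.
Physical capital: 0.41 × 1.2 = 0.492 pp.
Labor input: 0.59 × 1.3 = 0.767 pp.
Output growth = 2.4 + 1.259 = 3.659%.

3.659%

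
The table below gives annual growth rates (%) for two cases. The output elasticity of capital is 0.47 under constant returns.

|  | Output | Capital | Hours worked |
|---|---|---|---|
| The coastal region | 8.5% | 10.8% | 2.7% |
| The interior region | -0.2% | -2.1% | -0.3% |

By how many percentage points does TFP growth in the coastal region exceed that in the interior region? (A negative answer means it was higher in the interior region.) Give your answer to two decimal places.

1.05 percentage points

Labor's share = 1 − 0.47 = 0.53.
The coastal region: TFP = 8.5 − 5.076 − 1.431 = 1.993%.
The interior region: TFP = -0.2 + 0.987 + 0.159 = 0.946%.
Difference = 1.993 − (0.946) = 1.047 pp.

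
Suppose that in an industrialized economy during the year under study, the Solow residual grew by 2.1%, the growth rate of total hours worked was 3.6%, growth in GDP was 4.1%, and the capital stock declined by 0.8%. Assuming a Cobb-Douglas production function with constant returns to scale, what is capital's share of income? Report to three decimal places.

gY = gA + α·gK + (1−α)·gL, so gY − gA − gL = α(gK − gL).
4.1 − 2.1 − 3.6 = α × (-0.8 − 3.6).
-1.6 = -4.4 α, so α = 0.36364.

0.364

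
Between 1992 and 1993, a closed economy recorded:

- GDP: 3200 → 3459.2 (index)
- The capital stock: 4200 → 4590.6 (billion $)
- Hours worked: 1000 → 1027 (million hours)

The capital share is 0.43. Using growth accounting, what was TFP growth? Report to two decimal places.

GDP growth = (3459.2 − 3200) / 3200 = 8.1%.
The capital stock growth = (4590.6 − 4200) / 4200 = 9.3%.
Hours worked growth = (1027 − 1000) / 1000 = 2.7%.
Labor's share = 1 − 0.43 = 0.57.
The capital stock: 0.43 × 9.3 = 3.999 pp.
Hours worked: 0.57 × 2.7 = 1.539 pp.
TFP growth = 8.1 − 5.538 = 2.562%.

TFP grew 2.56%.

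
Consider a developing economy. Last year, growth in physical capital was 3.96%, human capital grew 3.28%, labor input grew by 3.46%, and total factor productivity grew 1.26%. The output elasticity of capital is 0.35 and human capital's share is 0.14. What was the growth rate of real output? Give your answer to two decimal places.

Labor's share = 1 − 0.35 − 0.14 = 0.51.
Physical capital: 0.35 × 3.96 = 1.386 pp.
Human capital: 0.14 × 3.28 = 0.4592 pp.
Labor input: 0.51 × 3.46 = 1.7646 pp.
Output growth = 1.26 + 3.6098 = 4.8698%.

Real output growth was 4.87%.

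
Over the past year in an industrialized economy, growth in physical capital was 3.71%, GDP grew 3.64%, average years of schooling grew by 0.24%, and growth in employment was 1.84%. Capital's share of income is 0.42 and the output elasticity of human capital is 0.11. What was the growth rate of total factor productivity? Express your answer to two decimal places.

1.19%

Labor's share = 1 − 0.42 − 0.11 = 0.47.
Physical capital: 0.42 × 3.71 = 1.5582 pp.
Average years of schooling: 0.11 × 0.24 = 0.0264 pp.
Employment: 0.47 × 1.84 = 0.8648 pp.
TFP growth = 3.64 − 2.4494 = 1.1906%.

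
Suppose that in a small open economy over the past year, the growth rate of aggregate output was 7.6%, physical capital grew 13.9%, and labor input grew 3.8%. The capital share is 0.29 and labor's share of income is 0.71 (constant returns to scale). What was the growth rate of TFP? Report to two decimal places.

TFP growth was 0.87%.

Labor's share = 1 − 0.29 = 0.71.
Physical capital: 0.29 × 13.9 = 4.031 pp.
Labor input: 0.71 × 3.8 = 2.698 pp.
TFP growth = 7.6 − 6.729 = 0.871%.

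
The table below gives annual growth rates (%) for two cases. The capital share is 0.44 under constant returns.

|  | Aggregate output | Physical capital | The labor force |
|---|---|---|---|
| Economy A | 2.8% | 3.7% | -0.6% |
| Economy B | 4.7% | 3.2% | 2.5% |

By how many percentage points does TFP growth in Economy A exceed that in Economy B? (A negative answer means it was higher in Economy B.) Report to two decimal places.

-0.38 percentage points

Labor's share = 1 − 0.44 = 0.56.
Economy A: TFP = 2.8 − 1.628 + 0.336 = 1.508%.
Economy B: TFP = 4.7 − 1.408 − 1.4 = 1.892%.
Difference = 1.508 − (1.892) = -0.384 pp.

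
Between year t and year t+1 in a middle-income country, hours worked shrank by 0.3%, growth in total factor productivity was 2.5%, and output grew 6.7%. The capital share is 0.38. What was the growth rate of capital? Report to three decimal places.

11.542%

Labor's share = 1 − 0.38 = 0.62.
gY = gA + 0.62×(-0.3) + 0.38×g.
0.38×g = 6.7 − 2.5 + 0.186 = 4.386.
g = 4.386 / 0.38 = 11.54211%.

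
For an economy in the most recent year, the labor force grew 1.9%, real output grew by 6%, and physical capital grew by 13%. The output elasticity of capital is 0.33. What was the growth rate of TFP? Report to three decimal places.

Labor's share = 1 − 0.33 = 0.67.
Physical capital: 0.33 × 13 = 4.29 pp.
The labor force: 0.67 × 1.9 = 1.273 pp.
TFP growth = 6 − 5.563 = 0.437%.

TFP growth was 0.437%.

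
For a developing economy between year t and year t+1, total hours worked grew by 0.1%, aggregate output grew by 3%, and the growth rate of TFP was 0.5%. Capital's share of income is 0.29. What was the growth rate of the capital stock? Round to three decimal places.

Labor's share = 1 − 0.29 = 0.71.
gY = gA + 0.71×0.1 + 0.29×g.
0.29×g = 3 − 0.5 − 0.071 = 2.429.
g = 2.429 / 0.29 = 8.37586%.

The capital stock growth was 8.376%.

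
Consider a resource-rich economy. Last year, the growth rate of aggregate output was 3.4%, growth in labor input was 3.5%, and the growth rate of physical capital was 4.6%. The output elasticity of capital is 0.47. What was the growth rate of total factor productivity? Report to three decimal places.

-0.617%

Labor's share = 1 − 0.47 = 0.53.
Physical capital: 0.47 × 4.6 = 2.162 pp.
Labor input: 0.53 × 3.5 = 1.855 pp.
TFP growth = 3.4 − 4.017 = -0.617%.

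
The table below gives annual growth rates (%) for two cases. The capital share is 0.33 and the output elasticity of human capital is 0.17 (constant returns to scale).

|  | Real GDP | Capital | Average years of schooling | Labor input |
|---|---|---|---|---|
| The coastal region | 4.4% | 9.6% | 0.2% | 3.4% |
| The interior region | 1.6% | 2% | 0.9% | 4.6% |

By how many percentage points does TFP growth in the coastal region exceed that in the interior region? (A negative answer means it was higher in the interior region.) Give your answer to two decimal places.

1.01 percentage points

Labor's share = 1 − 0.33 − 0.17 = 0.5.
The coastal region: TFP = 4.4 − 3.168 − 0.034 − 1.7 = -0.502%.
The interior region: TFP = 1.6 − 0.66 − 0.153 − 2.3 = -1.513%.
Difference = -0.502 − (-1.513) = 1.011 pp.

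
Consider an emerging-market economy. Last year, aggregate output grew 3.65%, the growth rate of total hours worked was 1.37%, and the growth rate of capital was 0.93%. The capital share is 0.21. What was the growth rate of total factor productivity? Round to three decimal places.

Total factor productivity grew 2.372%.

Labor's share = 1 − 0.21 = 0.79.
Capital: 0.21 × 0.93 = 0.1953 pp.
Total hours worked: 0.79 × 1.37 = 1.0823 pp.
TFP growth = 3.65 − 1.2776 = 2.3724%.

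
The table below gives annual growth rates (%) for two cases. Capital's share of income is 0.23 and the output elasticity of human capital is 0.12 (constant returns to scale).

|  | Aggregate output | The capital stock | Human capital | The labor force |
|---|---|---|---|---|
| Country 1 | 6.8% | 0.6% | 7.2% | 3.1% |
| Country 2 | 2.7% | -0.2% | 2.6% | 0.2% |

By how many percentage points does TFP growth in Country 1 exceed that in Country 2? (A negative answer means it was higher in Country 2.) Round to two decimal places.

1.48 percentage points

Labor's share = 1 − 0.23 − 0.12 = 0.65.
Country 1: TFP = 6.8 − 0.138 − 0.864 − 2.015 = 3.783%.
Country 2: TFP = 2.7 + 0.046 − 0.312 − 0.13 = 2.304%.
Difference = 3.783 − (2.304) = 1.479 pp.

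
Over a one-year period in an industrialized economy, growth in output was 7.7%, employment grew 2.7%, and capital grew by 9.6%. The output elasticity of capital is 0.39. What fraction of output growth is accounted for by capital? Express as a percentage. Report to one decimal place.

48.6%

Capital contributed 0.39 × 9.6 = 3.744 pp.
Share of growth = 3.744 / 7.7 × 100 = 48.623%.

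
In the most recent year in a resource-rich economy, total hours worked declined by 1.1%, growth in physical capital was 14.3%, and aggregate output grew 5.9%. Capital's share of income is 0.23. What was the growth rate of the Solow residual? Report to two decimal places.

3.46%

Labor's share = 1 − 0.23 = 0.77.
Physical capital: 0.23 × 14.3 = 3.289 pp.
Total hours worked: 0.77 × (-1.1) = -0.847 pp.
TFP growth = 5.9 − 2.442 = 3.458%.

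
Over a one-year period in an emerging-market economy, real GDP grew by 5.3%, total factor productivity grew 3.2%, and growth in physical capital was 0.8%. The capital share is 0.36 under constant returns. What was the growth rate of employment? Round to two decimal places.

Labor's share = 1 − 0.36 = 0.64.
gY = gA + 0.36×0.8 + 0.64×g.
0.64×g = 5.3 − 3.2 − 0.288 = 1.812.
g = 1.812 / 0.64 = 2.8313%.

Employment growth was 2.83%.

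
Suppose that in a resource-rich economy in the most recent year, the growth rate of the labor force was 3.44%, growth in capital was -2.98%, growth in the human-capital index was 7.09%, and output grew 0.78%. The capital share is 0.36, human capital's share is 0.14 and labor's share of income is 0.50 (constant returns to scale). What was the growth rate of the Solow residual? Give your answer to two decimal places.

-0.86%

Labor's share = 1 − 0.36 − 0.14 = 0.5.
Capital: 0.36 × (-2.98) = -1.0728 pp.
The human-capital index: 0.14 × 7.09 = 0.9926 pp.
The labor force: 0.5 × 3.44 = 1.72 pp.
TFP growth = 0.78 − 1.6398 = -0.8598%.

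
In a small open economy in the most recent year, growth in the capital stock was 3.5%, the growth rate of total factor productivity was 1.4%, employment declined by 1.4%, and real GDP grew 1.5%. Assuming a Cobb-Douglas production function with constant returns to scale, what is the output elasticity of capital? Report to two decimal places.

The output elasticity of capital is 0.31.

gY = gA + α·gK + (1−α)·gL, so gY − gA − gL = α(gK − gL).
1.5 − 1.4 + 1.4 = α × (3.5 − (-1.4)).
1.5 = 4.9 α, so α = 0.3061.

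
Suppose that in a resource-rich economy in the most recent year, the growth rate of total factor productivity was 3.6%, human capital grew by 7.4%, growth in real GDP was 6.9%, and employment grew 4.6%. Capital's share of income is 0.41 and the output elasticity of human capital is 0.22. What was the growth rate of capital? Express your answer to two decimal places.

Labor's share = 1 − 0.41 − 0.22 = 0.37.
gY = gA + 0.22×7.4 + 0.37×4.6 + 0.41×g.
0.41×g = 6.9 − 3.6 − 3.33 = -0.03.
g = -0.03 / 0.41 = -0.0732%.

-0.07%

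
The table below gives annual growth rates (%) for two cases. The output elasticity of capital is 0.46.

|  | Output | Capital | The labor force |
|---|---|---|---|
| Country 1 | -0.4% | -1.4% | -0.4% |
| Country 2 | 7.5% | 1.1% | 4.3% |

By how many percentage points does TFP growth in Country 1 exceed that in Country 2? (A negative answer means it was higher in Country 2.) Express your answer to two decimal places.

-4.21 percentage points

Labor's share = 1 − 0.46 = 0.54.
Country 1: TFP = -0.4 + 0.644 + 0.216 = 0.46%.
Country 2: TFP = 7.5 − 0.506 − 2.322 = 4.672%.
Difference = 0.46 − (4.672) = -4.212 pp.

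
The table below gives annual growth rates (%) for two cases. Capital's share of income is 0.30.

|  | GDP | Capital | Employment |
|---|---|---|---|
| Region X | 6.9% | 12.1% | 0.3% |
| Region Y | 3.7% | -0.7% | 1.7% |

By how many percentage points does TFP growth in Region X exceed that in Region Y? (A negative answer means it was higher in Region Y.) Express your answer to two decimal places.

Labor's share = 1 − 0.3 = 0.7.
Region X: TFP = 6.9 − 3.63 − 0.21 = 3.06%.
Region Y: TFP = 3.7 + 0.21 − 1.19 = 2.72%.
Difference = 3.06 − (2.72) = 0.34 pp.

0.34 percentage points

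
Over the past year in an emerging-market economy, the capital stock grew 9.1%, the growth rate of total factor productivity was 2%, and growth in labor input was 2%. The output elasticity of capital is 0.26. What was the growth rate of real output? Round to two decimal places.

Labor's share = 1 − 0.26 = 0.74.
The capital stock: 0.26 × 9.1 = 2.366 pp.
Labor input: 0.74 × 2 = 1.48 pp.
Output growth = 2 + 3.846 = 5.846%.

5.85%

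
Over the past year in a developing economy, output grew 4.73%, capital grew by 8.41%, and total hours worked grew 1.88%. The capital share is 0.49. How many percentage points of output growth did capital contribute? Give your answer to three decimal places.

4.121 pp

Contribution = share × growth = 0.49 × 8.41 = 4.1209 pp.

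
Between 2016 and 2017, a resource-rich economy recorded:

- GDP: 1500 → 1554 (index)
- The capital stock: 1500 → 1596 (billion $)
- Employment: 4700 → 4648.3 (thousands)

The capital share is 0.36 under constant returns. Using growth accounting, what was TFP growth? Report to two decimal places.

TFP grew 2.00%.

GDP growth = (1554 − 1500) / 1500 = 3.6%.
The capital stock growth = (1596 − 1500) / 1500 = 6.4%.
Employment growth = (4648.3 − 4700) / 4700 = -1.1%.
Labor's share = 1 − 0.36 = 0.64.
The capital stock: 0.36 × 6.4 = 2.304 pp.
Employment: 0.64 × (-1.1) = -0.704 pp.
TFP growth = 3.6 − 1.6 = 2%.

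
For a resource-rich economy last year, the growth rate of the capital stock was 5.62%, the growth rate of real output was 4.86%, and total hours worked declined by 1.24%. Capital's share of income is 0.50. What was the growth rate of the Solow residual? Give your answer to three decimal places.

The Solow residual growth was 2.670%.

Labor's share = 1 − 0.5 = 0.5.
The capital stock: 0.5 × 5.62 = 2.81 pp.
Total hours worked: 0.5 × (-1.24) = -0.62 pp.
TFP growth = 4.86 − 2.19 = 2.67%.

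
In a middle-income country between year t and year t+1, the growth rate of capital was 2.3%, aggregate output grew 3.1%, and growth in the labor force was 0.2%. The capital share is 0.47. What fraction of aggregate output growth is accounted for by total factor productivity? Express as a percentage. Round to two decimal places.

Total factor productivity accounted for 61.71% of growth.

Labor's share = 1 − 0.47 = 0.53.
Capital: 0.47 × 2.3 = 1.081 pp.
The labor force: 0.53 × 0.2 = 0.106 pp.
TFP growth = 3.1 − 1.187 = 1.913%.
TFP share of growth = 1.913 / 3.1 × 100 = 61.7097%.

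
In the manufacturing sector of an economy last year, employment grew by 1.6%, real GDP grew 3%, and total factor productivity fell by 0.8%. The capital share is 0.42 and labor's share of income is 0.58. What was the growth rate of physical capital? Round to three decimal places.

6.838%

Labor's share = 1 − 0.42 = 0.58.
gY = gA + 0.58×1.6 + 0.42×g.
0.42×g = 3 + 0.8 − 0.928 = 2.872.
g = 2.872 / 0.42 = 6.8381%.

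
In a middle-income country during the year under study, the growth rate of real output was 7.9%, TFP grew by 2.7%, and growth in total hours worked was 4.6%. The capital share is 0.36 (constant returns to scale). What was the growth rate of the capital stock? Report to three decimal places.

Labor's share = 1 − 0.36 = 0.64.
gY = gA + 0.64×4.6 + 0.36×g.
0.36×g = 7.9 − 2.7 − 2.944 = 2.256.
g = 2.256 / 0.36 = 6.26667%.

6.267%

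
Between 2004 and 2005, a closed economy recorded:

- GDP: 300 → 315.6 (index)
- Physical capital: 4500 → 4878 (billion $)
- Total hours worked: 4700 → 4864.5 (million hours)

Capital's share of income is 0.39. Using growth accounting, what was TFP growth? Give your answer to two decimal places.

-0.21%

GDP growth = (315.6 − 300) / 300 = 5.2%.
Physical capital growth = (4878 − 4500) / 4500 = 8.4%.
Total hours worked growth = (4864.5 − 4700) / 4700 = 3.5%.
Labor's share = 1 − 0.39 = 0.61.
Physical capital: 0.39 × 8.4 = 3.276 pp.
Total hours worked: 0.61 × 3.5 = 2.135 pp.
TFP growth = 5.2 − 5.411 = -0.211%.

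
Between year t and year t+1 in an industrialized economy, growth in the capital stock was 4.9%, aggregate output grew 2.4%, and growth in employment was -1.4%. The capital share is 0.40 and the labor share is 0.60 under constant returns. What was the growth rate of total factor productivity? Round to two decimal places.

Labor's share = 1 − 0.4 = 0.6.
The capital stock: 0.4 × 4.9 = 1.96 pp.
Employment: 0.6 × (-1.4) = -0.84 pp.
TFP growth = 2.4 − 1.12 = 1.28%.

1.28%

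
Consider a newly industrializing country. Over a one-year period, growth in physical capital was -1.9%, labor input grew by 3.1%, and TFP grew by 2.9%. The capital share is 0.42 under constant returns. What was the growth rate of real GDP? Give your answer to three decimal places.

Real GDP grew 3.900%.

Labor's share = 1 − 0.42 = 0.58.
Physical capital: 0.42 × (-1.9) = -0.798 pp.
Labor input: 0.58 × 3.1 = 1.798 pp.
Output growth = 2.9 + 1 = 3.9%.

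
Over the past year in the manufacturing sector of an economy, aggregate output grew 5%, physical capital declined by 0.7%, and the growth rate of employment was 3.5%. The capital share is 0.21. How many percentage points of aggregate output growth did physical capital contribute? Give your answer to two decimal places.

Contribution = share × growth = 0.21 × (-0.7) = -0.147 pp.

-0.15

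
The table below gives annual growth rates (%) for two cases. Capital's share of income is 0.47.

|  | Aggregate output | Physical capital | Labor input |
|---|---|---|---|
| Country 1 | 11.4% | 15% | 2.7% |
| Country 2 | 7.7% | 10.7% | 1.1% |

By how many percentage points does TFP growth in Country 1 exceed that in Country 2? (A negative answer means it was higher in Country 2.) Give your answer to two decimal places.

Labor's share = 1 − 0.47 = 0.53.
Country 1: TFP = 11.4 − 7.05 − 1.431 = 2.919%.
Country 2: TFP = 7.7 − 5.029 − 0.583 = 2.088%.
Difference = 2.919 − (2.088) = 0.831 pp.

0.83 percentage points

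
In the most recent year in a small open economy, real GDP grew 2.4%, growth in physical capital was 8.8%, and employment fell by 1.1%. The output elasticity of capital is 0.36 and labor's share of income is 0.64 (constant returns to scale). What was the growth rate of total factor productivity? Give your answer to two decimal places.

Labor's share = 1 − 0.36 = 0.64.
Physical capital: 0.36 × 8.8 = 3.168 pp.
Employment: 0.64 × (-1.1) = -0.704 pp.
TFP growth = 2.4 − 2.464 = -0.064%.

-0.06%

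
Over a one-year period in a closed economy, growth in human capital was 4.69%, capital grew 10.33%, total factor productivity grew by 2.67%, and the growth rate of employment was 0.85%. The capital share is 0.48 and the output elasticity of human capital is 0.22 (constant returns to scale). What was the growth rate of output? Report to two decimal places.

Labor's share = 1 − 0.48 − 0.22 = 0.3.
Capital: 0.48 × 10.33 = 4.9584 pp.
Human capital: 0.22 × 4.69 = 1.0318 pp.
Employment: 0.3 × 0.85 = 0.255 pp.
Output growth = 2.67 + 6.2452 = 8.9152%.

Output growth was 8.92%.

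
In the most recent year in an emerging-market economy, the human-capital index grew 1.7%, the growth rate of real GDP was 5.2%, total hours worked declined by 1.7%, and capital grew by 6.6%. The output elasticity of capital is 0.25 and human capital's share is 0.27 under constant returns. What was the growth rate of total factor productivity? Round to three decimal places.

Labor's share = 1 − 0.25 − 0.27 = 0.48.
Capital: 0.25 × 6.6 = 1.65 pp.
The human-capital index: 0.27 × 1.7 = 0.459 pp.
Total hours worked: 0.48 × (-1.7) = -0.816 pp.
TFP growth = 5.2 − 1.293 = 3.907%.

Total factor productivity grew 3.907%.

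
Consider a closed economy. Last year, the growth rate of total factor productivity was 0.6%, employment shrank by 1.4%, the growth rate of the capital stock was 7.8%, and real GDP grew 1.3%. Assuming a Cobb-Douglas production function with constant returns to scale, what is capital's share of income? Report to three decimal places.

Capital's share of income is 0.228.

gY = gA + α·gK + (1−α)·gL, so gY − gA − gL = α(gK − gL).
1.3 − 0.6 + 1.4 = α × (7.8 − (-1.4)).
2.1 = 9.2 α, so α = 0.22826.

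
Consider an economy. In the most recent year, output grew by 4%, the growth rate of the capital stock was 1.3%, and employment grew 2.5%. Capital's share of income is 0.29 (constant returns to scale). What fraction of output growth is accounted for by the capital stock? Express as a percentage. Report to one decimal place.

The capital stock accounted for 9.4% of growth.

The capital stock contributed 0.29 × 1.3 = 0.377 pp.
Share of growth = 0.377 / 4 × 100 = 9.425%.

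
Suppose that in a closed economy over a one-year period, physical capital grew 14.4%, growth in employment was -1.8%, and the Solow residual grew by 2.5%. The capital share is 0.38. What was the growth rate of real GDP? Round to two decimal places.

6.86%

Labor's share = 1 − 0.38 = 0.62.
Physical capital: 0.38 × 14.4 = 5.472 pp.
Employment: 0.62 × (-1.8) = -1.116 pp.
Output growth = 2.5 + 4.356 = 6.856%.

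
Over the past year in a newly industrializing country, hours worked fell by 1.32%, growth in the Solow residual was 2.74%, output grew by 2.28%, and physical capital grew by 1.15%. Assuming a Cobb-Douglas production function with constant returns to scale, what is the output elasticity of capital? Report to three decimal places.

gY = gA + α·gK + (1−α)·gL, so gY − gA − gL = α(gK − gL).
2.28 − 2.74 + 1.32 = α × (1.15 − (-1.32)).
0.86 = 2.47 α, so α = 0.34818.

The output elasticity of capital is 0.348.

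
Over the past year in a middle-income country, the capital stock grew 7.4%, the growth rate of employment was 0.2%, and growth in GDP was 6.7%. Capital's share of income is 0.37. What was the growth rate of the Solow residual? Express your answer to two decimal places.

Labor's share = 1 − 0.37 = 0.63.
The capital stock: 0.37 × 7.4 = 2.738 pp.
Employment: 0.63 × 0.2 = 0.126 pp.
TFP growth = 6.7 − 2.864 = 3.836%.

The Solow residual grew 3.84%.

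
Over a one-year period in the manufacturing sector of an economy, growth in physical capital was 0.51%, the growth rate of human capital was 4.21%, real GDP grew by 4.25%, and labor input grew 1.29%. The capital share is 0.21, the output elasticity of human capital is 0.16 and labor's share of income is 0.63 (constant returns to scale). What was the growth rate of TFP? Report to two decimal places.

2.66%

Labor's share = 1 − 0.21 − 0.16 = 0.63.
Physical capital: 0.21 × 0.51 = 0.1071 pp.
Human capital: 0.16 × 4.21 = 0.6736 pp.
Labor input: 0.63 × 1.29 = 0.8127 pp.
TFP growth = 4.25 − 1.5934 = 2.6566%.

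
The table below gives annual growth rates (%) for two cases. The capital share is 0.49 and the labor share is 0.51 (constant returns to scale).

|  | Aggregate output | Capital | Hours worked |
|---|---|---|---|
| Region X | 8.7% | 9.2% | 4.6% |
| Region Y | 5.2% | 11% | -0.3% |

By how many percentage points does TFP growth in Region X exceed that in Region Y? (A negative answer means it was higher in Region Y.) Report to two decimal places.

Labor's share = 1 − 0.49 = 0.51.
Region X: TFP = 8.7 − 4.508 − 2.346 = 1.846%.
Region Y: TFP = 5.2 − 5.39 + 0.153 = -0.037%.
Difference = 1.846 − (-0.037) = 1.883 pp.

1.88 percentage points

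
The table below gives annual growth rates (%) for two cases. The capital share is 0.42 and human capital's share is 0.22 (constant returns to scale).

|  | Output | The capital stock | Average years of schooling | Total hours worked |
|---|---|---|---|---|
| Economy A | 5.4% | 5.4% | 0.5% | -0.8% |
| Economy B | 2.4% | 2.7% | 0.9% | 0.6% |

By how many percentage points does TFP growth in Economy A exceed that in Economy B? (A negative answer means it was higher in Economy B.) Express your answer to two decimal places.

2.46 percentage points

Labor's share = 1 − 0.42 − 0.22 = 0.36.
Economy A: TFP = 5.4 − 2.268 − 0.11 + 0.288 = 3.31%.
Economy B: TFP = 2.4 − 1.134 − 0.198 − 0.216 = 0.852%.
Difference = 3.31 − (0.852) = 2.458 pp.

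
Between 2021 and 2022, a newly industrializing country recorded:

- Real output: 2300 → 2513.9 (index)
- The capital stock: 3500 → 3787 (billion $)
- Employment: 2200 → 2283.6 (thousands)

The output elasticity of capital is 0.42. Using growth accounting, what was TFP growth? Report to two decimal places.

3.65%

Real output growth = (2513.9 − 2300) / 2300 = 9.3%.
The capital stock growth = (3787 − 3500) / 3500 = 8.2%.
Employment growth = (2283.6 − 2200) / 2200 = 3.8%.
Labor's share = 1 − 0.42 = 0.58.
The capital stock: 0.42 × 8.2 = 3.444 pp.
Employment: 0.58 × 3.8 = 2.204 pp.
TFP growth = 9.3 − 5.648 = 3.652%.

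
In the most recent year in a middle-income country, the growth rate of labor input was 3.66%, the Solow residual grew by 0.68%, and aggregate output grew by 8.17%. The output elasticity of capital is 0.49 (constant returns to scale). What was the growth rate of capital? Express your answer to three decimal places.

Labor's share = 1 − 0.49 = 0.51.
gY = gA + 0.51×3.66 + 0.49×g.
0.49×g = 8.17 − 0.68 − 1.8666 = 5.6234.
g = 5.6234 / 0.49 = 11.47633%.

11.476%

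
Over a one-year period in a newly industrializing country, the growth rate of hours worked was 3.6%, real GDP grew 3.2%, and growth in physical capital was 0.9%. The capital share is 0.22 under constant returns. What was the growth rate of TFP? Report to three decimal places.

Labor's share = 1 − 0.22 = 0.78.
Physical capital: 0.22 × 0.9 = 0.198 pp.
Hours worked: 0.78 × 3.6 = 2.808 pp.
TFP growth = 3.2 − 3.006 = 0.194%.

TFP growth was 0.194%.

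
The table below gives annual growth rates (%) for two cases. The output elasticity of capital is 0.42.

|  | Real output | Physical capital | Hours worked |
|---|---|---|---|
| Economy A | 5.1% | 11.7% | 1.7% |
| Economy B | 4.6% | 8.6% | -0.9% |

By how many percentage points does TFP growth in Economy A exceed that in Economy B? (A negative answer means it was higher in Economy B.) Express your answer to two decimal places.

Labor's share = 1 − 0.42 = 0.58.
Economy A: TFP = 5.1 − 4.914 − 0.986 = -0.8%.
Economy B: TFP = 4.6 − 3.612 + 0.522 = 1.51%.
Difference = -0.8 − (1.51) = -2.31 pp.

-2.31 percentage points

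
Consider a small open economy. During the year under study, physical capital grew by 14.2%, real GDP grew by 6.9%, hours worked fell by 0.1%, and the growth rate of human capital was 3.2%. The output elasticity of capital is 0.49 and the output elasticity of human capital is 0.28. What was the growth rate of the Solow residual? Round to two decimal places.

-0.93%

Labor's share = 1 − 0.49 − 0.28 = 0.23.
Physical capital: 0.49 × 14.2 = 6.958 pp.
Human capital: 0.28 × 3.2 = 0.896 pp.
Hours worked: 0.23 × (-0.1) = -0.023 pp.
TFP growth = 6.9 − 7.831 = -0.931%.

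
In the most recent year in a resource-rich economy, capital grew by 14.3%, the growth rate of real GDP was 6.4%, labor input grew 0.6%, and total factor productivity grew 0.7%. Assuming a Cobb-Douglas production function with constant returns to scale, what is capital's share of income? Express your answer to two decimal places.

Capital's share of income is 0.37.

gY = gA + α·gK + (1−α)·gL, so gY − gA − gL = α(gK − gL).
6.4 − 0.7 − 0.6 = α × (14.3 − 0.6).
5.1 = 13.7 α, so α = 0.3723.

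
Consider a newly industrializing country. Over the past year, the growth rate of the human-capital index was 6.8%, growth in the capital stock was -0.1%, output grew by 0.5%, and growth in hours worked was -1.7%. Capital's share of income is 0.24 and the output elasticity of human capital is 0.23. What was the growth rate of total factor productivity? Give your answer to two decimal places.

-0.14%

Labor's share = 1 − 0.24 − 0.23 = 0.53.
The capital stock: 0.24 × (-0.1) = -0.024 pp.
The human-capital index: 0.23 × 6.8 = 1.564 pp.
Hours worked: 0.53 × (-1.7) = -0.901 pp.
TFP growth = 0.5 − 0.639 = -0.139%.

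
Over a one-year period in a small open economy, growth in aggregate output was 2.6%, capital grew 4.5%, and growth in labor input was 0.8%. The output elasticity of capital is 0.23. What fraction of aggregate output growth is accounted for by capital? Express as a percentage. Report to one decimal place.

Capital contributed 0.23 × 4.5 = 1.035 pp.
Share of growth = 1.035 / 2.6 × 100 = 39.808%.

39.8%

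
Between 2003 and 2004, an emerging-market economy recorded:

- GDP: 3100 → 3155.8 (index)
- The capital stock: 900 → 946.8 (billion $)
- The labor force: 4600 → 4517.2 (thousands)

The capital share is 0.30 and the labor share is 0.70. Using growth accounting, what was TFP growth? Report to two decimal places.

TFP grew 1.50%.

GDP growth = (3155.8 − 3100) / 3100 = 1.8%.
The capital stock growth = (946.8 − 900) / 900 = 5.2%.
The labor force growth = (4517.2 − 4600) / 4600 = -1.8%.
Labor's share = 1 − 0.3 = 0.7.
The capital stock: 0.3 × 5.2 = 1.56 pp.
The labor force: 0.7 × (-1.8) = -1.26 pp.
TFP growth = 1.8 − 0.3 = 1.5%.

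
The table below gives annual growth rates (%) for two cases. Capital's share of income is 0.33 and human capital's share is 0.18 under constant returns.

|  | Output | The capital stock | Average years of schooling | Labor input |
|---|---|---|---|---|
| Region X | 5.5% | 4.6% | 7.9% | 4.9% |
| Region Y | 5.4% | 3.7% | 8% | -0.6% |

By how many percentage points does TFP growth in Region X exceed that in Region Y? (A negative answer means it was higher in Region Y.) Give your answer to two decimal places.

Labor's share = 1 − 0.33 − 0.18 = 0.49.
Region X: TFP = 5.5 − 1.518 − 1.422 − 2.401 = 0.159%.
Region Y: TFP = 5.4 − 1.221 − 1.44 + 0.294 = 3.033%.
Difference = 0.159 − (3.033) = -2.874 pp.

-2.87 percentage points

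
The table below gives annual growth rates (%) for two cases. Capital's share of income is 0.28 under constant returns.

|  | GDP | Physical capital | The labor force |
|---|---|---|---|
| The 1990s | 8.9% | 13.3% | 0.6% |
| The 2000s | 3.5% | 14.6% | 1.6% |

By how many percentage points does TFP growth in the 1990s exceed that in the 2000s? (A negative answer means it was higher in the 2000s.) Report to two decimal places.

6.48 percentage points

Labor's share = 1 − 0.28 = 0.72.
The 1990s: TFP = 8.9 − 3.724 − 0.432 = 4.744%.
The 2000s: TFP = 3.5 − 4.088 − 1.152 = -1.74%.
Difference = 4.744 − (-1.74) = 6.484 pp.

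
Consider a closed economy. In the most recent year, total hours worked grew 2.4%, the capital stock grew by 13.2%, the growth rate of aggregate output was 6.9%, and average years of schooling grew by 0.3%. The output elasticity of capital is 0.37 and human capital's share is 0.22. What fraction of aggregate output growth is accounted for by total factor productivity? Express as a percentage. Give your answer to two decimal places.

Labor's share = 1 − 0.37 − 0.22 = 0.41.
The capital stock: 0.37 × 13.2 = 4.884 pp.
Average years of schooling: 0.22 × 0.3 = 0.066 pp.
Total hours worked: 0.41 × 2.4 = 0.984 pp.
TFP growth = 6.9 − 5.934 = 0.966%.
TFP share of growth = 0.966 / 6.9 × 100 = 14%.

Total factor productivity accounted for 14.00% of growth.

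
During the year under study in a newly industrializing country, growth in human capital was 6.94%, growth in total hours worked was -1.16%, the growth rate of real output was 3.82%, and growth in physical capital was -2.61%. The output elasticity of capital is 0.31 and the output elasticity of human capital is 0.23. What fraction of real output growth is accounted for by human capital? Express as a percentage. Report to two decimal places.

Human capital contributed 0.23 × 6.94 = 1.5962 pp.
Share of growth = 1.5962 / 3.82 × 100 = 41.7853%.

Human capital accounted for 41.79% of growth.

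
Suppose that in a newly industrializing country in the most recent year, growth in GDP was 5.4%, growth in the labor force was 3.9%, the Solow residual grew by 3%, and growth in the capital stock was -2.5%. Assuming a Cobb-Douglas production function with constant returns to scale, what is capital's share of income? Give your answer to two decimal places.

gY = gA + α·gK + (1−α)·gL, so gY − gA − gL = α(gK − gL).
5.4 − 3 − 3.9 = α × (-2.5 − 3.9).
-1.5 = -6.4 α, so α = 0.2344.

α = 0.23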